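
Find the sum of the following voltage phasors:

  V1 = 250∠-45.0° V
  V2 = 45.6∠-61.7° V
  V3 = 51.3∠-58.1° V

Step 1 — Convert each phasor to rectangular form:
  V1 = 250·(cos(-45.0°) + j·sin(-45.0°)) = 176.8 - j176.8 V
  V2 = 45.6·(cos(-61.7°) + j·sin(-61.7°)) = 21.62 - j40.15 V
  V3 = 51.3·(cos(-58.1°) + j·sin(-58.1°)) = 27.11 - j43.55 V
Step 2 — Sum components: V_total = 225.5 - j260.5 V.
Step 3 — Convert to polar: |V_total| = 344.5 V, ∠V_total = -49.1°.

V_total = 344.5∠-49.1° V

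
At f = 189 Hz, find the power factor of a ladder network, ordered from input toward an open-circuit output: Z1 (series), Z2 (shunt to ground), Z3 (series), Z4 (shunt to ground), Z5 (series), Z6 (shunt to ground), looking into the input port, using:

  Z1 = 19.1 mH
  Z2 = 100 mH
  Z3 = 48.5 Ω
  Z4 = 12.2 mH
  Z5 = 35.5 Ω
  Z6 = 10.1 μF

Step 1 — Angular frequency: ω = 2π·f = 2π·189 = 1188 rad/s.
Step 2 — Component impedances:
  Z1: Z = jωL = j·1188·0.0191 = 0 + j22.68 Ω
  Z2: Z = jωL = j·1188·0.1 = 0 + j118.8 Ω
  Z3: Z = R = 48.5 Ω
  Z4: Z = jωL = j·1188·0.0122 = 0 + j14.49 Ω
  Z5: Z = R = 35.5 Ω
  Z6: Z = 1/(jωC) = -j/(ω·C) = 0 - j83.38 Ω
Step 3 — Ladder network (open output): work backward from the far end, alternating series and parallel combinations. Z_in = 33.6 + j49.79 Ω = 60.07∠56.0° Ω.
Step 4 — Power factor: PF = cos(φ) = Re(Z)/|Z| = 33.603/60.072 = 0.5594.
Step 5 — Type: Im(Z) = 49.79 ⇒ lagging (phase φ = 56.0°).

PF = 0.5594 (lagging, φ = 56.0°)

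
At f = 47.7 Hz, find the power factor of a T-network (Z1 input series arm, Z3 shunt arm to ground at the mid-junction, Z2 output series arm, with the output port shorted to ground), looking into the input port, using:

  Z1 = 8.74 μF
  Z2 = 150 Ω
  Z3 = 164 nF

Step 1 — Angular frequency: ω = 2π·f = 2π·47.7 = 299.7 rad/s.
Step 2 — Component impedances:
  Z1: Z = 1/(jωC) = -j/(ω·C) = 0 - j381.8 Ω
  Z2: Z = R = 150 Ω
  Z3: Z = 1/(jωC) = -j/(ω·C) = 0 - j2.035e+04 Ω
Step 3 — With the output port shorted to ground, the output series arm Z2 runs from the junction to ground; the shunt arm Z3 also runs from the junction to ground. They appear in parallel: Z3 || Z2 = 150 - j1.106 Ω.
Step 4 — Series with input arm Z1: Z_in = Z1 + (Z3 || Z2) = 150 - j382.9 Ω = 411.2∠-68.6° Ω.
Step 5 — Power factor: PF = cos(φ) = Re(Z)/|Z| = 150/411.2 = 0.3648.
Step 6 — Type: Im(Z) = -382.9 ⇒ leading (phase φ = -68.6°).

PF = 0.3648 (leading, φ = -68.6°)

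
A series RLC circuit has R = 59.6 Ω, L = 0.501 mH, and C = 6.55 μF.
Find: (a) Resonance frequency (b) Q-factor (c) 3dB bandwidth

Step 1 — Resonance: ω₀ = 1/√(LC) = 1/√(0.000501·6.55e-06) = 1.746e+04 rad/s.
Step 2 — f₀ = ω₀/(2π) = 2778 Hz.
Step 3 — Series Q: Q = ω₀L/R = 1.746e+04·0.000501/59.6 = 0.1467.
Step 4 — Bandwidth: Δω = ω₀/Q = 1.19e+05 rad/s; BW = Δω/(2π) = 1.893e+04 Hz.

(a) f₀ = 2778 Hz  (b) Q = 0.1467  (c) BW = 1.893e+04 Hz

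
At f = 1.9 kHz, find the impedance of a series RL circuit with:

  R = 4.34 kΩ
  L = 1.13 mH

Step 1 — Angular frequency: ω = 2π·f = 2π·1900 = 1.194e+04 rad/s.
Step 2 — Component impedances:
  R: Z = R = 4340 Ω
  L: Z = jωL = j·1.194e+04·0.00113 = 0 + j13.49 Ω
Step 3 — Series combination: Z_total = R + L = 4340 + j13.49 Ω = 4340∠0.2° Ω.

Z = 4340 + j13.49 Ω = 4340∠0.2° Ω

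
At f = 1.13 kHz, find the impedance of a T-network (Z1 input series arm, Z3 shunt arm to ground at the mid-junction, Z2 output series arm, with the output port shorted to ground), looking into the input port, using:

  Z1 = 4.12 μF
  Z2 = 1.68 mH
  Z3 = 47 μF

Step 1 — Angular frequency: ω = 2π·f = 2π·1130 = 7100 rad/s.
Step 2 — Component impedances:
  Z1: Z = 1/(jωC) = -j/(ω·C) = 0 - j34.19 Ω
  Z2: Z = jωL = j·7100·0.00168 = 0 + j11.93 Ω
  Z3: Z = 1/(jωC) = -j/(ω·C) = 0 - j2.997 Ω
Step 3 — With the output port shorted to ground, the output series arm Z2 runs from the junction to ground; the shunt arm Z3 also runs from the junction to ground. They appear in parallel: Z3 || Z2 = 0 - j4.002 Ω.
Step 4 — Series with input arm Z1: Z_in = Z1 + (Z3 || Z2) = 0 - j38.19 Ω = 38.19∠-90.0° Ω.

Z = 0 - j38.19 Ω = 38.19∠-90.0° Ω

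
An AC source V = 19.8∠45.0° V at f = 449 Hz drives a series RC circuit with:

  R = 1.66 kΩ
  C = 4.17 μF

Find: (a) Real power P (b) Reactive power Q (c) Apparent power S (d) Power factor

Step 1 — Angular frequency: ω = 2π·f = 2π·449 = 2821 rad/s.
Step 2 — Component impedances:
  R: Z = R = 1660 Ω
  C: Z = 1/(jωC) = -j/(ω·C) = 0 - j85 Ω
Step 3 — Series combination: Z_total = R + C = 1660 - j85 Ω = 1662∠-2.9° Ω.
Step 4 — Source phasor: V = 19.8∠45.0° V = 14 + j14 V.
Step 5 — Current: I = V / Z = 0.007981 + j0.008843 A = 0.01191∠47.9° A.
Step 6 — Complex power: S = V·I* = 0.2356 - j0.01206 VA.
Step 7 — Real power: P = Re(S) = 0.2356 W.
Step 8 — Reactive power: Q = Im(S) = -0.01206 VAR.
Step 9 — Apparent power: |S| = 0.2359 VA.
Step 10 — Power factor: PF = P/|S| = 0.9987 (leading).

(a) P = 0.2356 W  (b) Q = -0.01206 VAR  (c) S = 0.2359 VA  (d) PF = 0.9987 (leading)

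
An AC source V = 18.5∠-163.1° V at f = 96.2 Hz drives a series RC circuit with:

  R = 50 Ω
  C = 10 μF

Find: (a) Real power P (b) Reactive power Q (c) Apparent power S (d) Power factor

Step 1 — Angular frequency: ω = 2π·f = 2π·96.2 = 604.4 rad/s.
Step 2 — Component impedances:
  R: Z = R = 50 Ω
  C: Z = 1/(jωC) = -j/(ω·C) = 0 - j165.4 Ω
Step 3 — Series combination: Z_total = R + C = 50 - j165.4 Ω = 172.8∠-73.2° Ω.
Step 4 — Source phasor: V = 18.5∠-163.1° V = -17.7 - j5.378 V.
Step 5 — Current: I = V / Z = 0.0001571 - j0.107 A = 0.107∠-89.9° A.
Step 6 — Complex power: S = V·I* = 0.5729 - j1.896 VA.
Step 7 — Real power: P = Re(S) = 0.5729 W.
Step 8 — Reactive power: Q = Im(S) = -1.896 VAR.
Step 9 — Apparent power: |S| = 1.98 VA.
Step 10 — Power factor: PF = P/|S| = 0.2893 (leading).

(a) P = 0.5729 W  (b) Q = -1.896 VAR  (c) S = 1.98 VA  (d) PF = 0.2893 (leading)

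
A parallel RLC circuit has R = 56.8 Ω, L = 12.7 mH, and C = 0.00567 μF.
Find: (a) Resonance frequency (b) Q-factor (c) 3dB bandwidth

Step 1 — Resonance: ω₀ = 1/√(LC) = 1/√(0.0127·5.67e-09) = 1.178e+05 rad/s.
Step 2 — f₀ = ω₀/(2π) = 1.876e+04 Hz.
Step 3 — Parallel Q: Q = R/(ω₀L) = 56.8/(1.178e+05·0.0127) = 0.03795.
Step 4 — Bandwidth: Δω = ω₀/Q = 3.105e+06 rad/s; BW = Δω/(2π) = 4.942e+05 Hz.

(a) f₀ = 1.876e+04 Hz  (b) Q = 0.03795  (c) BW = 4.942e+05 Hz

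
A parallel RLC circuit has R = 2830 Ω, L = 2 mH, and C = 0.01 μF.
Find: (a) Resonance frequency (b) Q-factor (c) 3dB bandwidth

Step 1 — Resonance: ω₀ = 1/√(LC) = 1/√(0.002·1e-08) = 2.236e+05 rad/s.
Step 2 — f₀ = ω₀/(2π) = 3.559e+04 Hz.
Step 3 — Parallel Q: Q = R/(ω₀L) = 2830/(2.236e+05·0.002) = 6.328.
Step 4 — Bandwidth: Δω = ω₀/Q = 3.534e+04 rad/s; BW = Δω/(2π) = 5624 Hz.

(a) f₀ = 3.559e+04 Hz  (b) Q = 6.328  (c) BW = 5624 Hz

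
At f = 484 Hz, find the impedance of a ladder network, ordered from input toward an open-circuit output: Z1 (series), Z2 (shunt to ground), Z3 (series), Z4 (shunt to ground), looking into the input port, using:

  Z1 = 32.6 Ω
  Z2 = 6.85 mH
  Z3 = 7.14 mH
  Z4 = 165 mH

Step 1 — Angular frequency: ω = 2π·f = 2π·484 = 3041 rad/s.
Step 2 — Component impedances:
  Z1: Z = R = 32.6 Ω
  Z2: Z = jωL = j·3041·0.00685 = 0 + j20.83 Ω
  Z3: Z = jωL = j·3041·0.00714 = 0 + j21.71 Ω
  Z4: Z = jωL = j·3041·0.165 = 0 + j501.8 Ω
Step 3 — Ladder network (open output): work backward from the far end, alternating series and parallel combinations. Z_in = 32.6 + j20.03 Ω = 38.26∠31.6° Ω.

Z = 32.6 + j20.03 Ω = 38.26∠31.6° Ω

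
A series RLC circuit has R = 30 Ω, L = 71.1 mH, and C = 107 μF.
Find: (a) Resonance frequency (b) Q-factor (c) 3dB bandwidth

Step 1 — Resonance: ω₀ = 1/√(LC) = 1/√(0.0711·0.000107) = 362.6 rad/s.
Step 2 — f₀ = ω₀/(2π) = 57.7 Hz.
Step 3 — Series Q: Q = ω₀L/R = 362.6·0.0711/30 = 0.8593.
Step 4 — Bandwidth: Δω = ω₀/Q = 421.9 rad/s; BW = Δω/(2π) = 67.15 Hz.

(a) f₀ = 57.7 Hz  (b) Q = 0.8593  (c) BW = 67.15 Hz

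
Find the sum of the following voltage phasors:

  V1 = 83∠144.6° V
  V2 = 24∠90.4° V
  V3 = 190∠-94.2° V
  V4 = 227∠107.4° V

Step 1 — Convert each phasor to rectangular form:
  V1 = 83·(cos(144.6°) + j·sin(144.6°)) = -67.66 + j48.08 V
  V2 = 24·(cos(90.4°) + j·sin(90.4°)) = -0.1676 + j24 V
  V3 = 190·(cos(-94.2°) + j·sin(-94.2°)) = -13.92 - j189.5 V
  V4 = 227·(cos(107.4°) + j·sin(107.4°)) = -67.88 + j216.6 V
Step 2 — Sum components: V_total = -149.6 + j99.2 V.
Step 3 — Convert to polar: |V_total| = 179.5 V, ∠V_total = 146.5°.

V_total = 179.5∠146.5° V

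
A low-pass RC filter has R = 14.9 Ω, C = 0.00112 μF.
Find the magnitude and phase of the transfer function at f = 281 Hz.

Step 1 — Angular frequency: ω = 2π·281 = 1766 rad/s.
Step 2 — Transfer function: H(jω) = 1/(1 + jωRC).
Step 3 — Denominator: 1 + jωRC = 1 + j·1766·14.9·1.12e-09 = 1 + j2.946e-05.
Step 4 — H = 1 - j2.946e-05.
Step 5 — Magnitude: |H| = 1 (-0.0 dB); phase: φ = -0.0°.

|H| = 1 (-0.0 dB), φ = -0.0°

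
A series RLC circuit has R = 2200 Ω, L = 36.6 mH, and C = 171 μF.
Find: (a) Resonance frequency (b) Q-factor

Step 1 — Resonance condition Im(Z)=0 gives ω₀ = 1/√(LC).
Step 2 — ω₀ = 1/√(0.0366·0.000171) = 399.7 rad/s.
Step 3 — f₀ = ω₀/(2π) = 63.62 Hz.
Step 4 — Series Q: Q = ω₀L/R = 399.7·0.0366/2200 = 0.00665.

(a) f₀ = 63.62 Hz  (b) Q = 0.00665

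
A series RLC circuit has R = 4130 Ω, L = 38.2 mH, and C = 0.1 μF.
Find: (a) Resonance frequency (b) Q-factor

Step 1 — Resonance condition Im(Z)=0 gives ω₀ = 1/√(LC).
Step 2 — ω₀ = 1/√(0.0382·1e-07) = 1.618e+04 rad/s.
Step 3 — f₀ = ω₀/(2π) = 2575 Hz.
Step 4 — Series Q: Q = ω₀L/R = 1.618e+04·0.0382/4130 = 0.1497.

(a) f₀ = 2575 Hz  (b) Q = 0.1497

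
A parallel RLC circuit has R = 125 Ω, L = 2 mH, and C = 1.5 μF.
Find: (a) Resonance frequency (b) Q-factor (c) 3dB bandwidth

Step 1 — Resonance: ω₀ = 1/√(LC) = 1/√(0.002·1.5e-06) = 1.826e+04 rad/s.
Step 2 — f₀ = ω₀/(2π) = 2906 Hz.
Step 3 — Parallel Q: Q = R/(ω₀L) = 125/(1.826e+04·0.002) = 3.423.
Step 4 — Bandwidth: Δω = ω₀/Q = 5333 rad/s; BW = Δω/(2π) = 848.8 Hz.

(a) f₀ = 2906 Hz  (b) Q = 3.423  (c) BW = 848.8 Hz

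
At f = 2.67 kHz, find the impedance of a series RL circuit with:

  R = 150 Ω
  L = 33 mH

Step 1 — Angular frequency: ω = 2π·f = 2π·2670 = 1.678e+04 rad/s.
Step 2 — Component impedances:
  R: Z = R = 150 Ω
  L: Z = jωL = j·1.678e+04·0.033 = 0 + j553.6 Ω
Step 3 — Series combination: Z_total = R + L = 150 + j553.6 Ω = 573.6∠74.8° Ω.

Z = 150 + j553.6 Ω = 573.6∠74.8° Ω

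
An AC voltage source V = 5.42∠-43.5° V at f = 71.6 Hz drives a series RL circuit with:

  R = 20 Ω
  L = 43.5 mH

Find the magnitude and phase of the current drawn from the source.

Step 1 — Angular frequency: ω = 2π·f = 2π·71.6 = 449.9 rad/s.
Step 2 — Component impedances:
  R: Z = R = 20 Ω
  L: Z = jωL = j·449.9·0.0435 = 0 + j19.57 Ω
Step 3 — Series combination: Z_total = R + L = 20 + j19.57 Ω = 27.98∠44.4° Ω.
Step 4 — Source phasor: V = 5.42∠-43.5° V = 3.932 - j3.731 V.
Step 5 — Ohm's law: I = V / Z_total = (3.932 - j3.731) / (20 + j19.57) = 0.007176 - j0.1936 A.
Step 6 — Convert to polar: |I| = 0.1937 A, ∠I = -87.9°.

I = 0.1937∠-87.9° A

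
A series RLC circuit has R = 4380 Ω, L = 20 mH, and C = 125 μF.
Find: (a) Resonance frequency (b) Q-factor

Step 1 — Resonance condition Im(Z)=0 gives ω₀ = 1/√(LC).
Step 2 — ω₀ = 1/√(0.02·0.000125) = 632.5 rad/s.
Step 3 — f₀ = ω₀/(2π) = 100.7 Hz.
Step 4 — Series Q: Q = ω₀L/R = 632.5·0.02/4380 = 0.002888.

(a) f₀ = 100.7 Hz  (b) Q = 0.002888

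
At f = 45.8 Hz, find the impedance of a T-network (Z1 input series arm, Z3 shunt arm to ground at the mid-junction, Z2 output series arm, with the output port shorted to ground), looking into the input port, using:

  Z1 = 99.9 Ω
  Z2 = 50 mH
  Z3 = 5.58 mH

Step 1 — Angular frequency: ω = 2π·f = 2π·45.8 = 287.8 rad/s.
Step 2 — Component impedances:
  Z1: Z = R = 99.9 Ω
  Z2: Z = jωL = j·287.8·0.05 = 0 + j14.39 Ω
  Z3: Z = jωL = j·287.8·0.00558 = 0 + j1.606 Ω
Step 3 — With the output port shorted to ground, the output series arm Z2 runs from the junction to ground; the shunt arm Z3 also runs from the junction to ground. They appear in parallel: Z3 || Z2 = 0 + j1.445 Ω.
Step 4 — Series with input arm Z1: Z_in = Z1 + (Z3 || Z2) = 99.9 + j1.445 Ω = 99.91∠0.8° Ω.

Z = 99.9 + j1.445 Ω = 99.91∠0.8° Ω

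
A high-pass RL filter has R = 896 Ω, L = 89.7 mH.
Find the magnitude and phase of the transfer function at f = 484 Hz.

Step 1 — Angular frequency: ω = 2π·484 = 3041 rad/s.
Step 2 — Transfer function: H(jω) = jωL/(R + jωL).
Step 3 — Numerator jωL = j·272.8; denominator R + jωL = 896 + j272.8.
Step 4 — H = 0.08482 + j0.2786.
Step 5 — Magnitude: |H| = 0.2912 (-10.7 dB); phase: φ = 73.1°.

|H| = 0.2912 (-10.7 dB), φ = 73.1°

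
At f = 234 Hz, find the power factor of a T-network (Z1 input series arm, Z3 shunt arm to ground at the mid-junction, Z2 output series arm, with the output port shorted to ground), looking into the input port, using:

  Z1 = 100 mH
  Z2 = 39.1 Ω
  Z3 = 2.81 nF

Step 1 — Angular frequency: ω = 2π·f = 2π·234 = 1470 rad/s.
Step 2 — Component impedances:
  Z1: Z = jωL = j·1470·0.1 = 0 + j147 Ω
  Z2: Z = R = 39.1 Ω
  Z3: Z = 1/(jωC) = -j/(ω·C) = 0 - j2.42e+05 Ω
Step 3 — With the output port shorted to ground, the output series arm Z2 runs from the junction to ground; the shunt arm Z3 also runs from the junction to ground. They appear in parallel: Z3 || Z2 = 39.1 - j0.006316 Ω.
Step 4 — Series with input arm Z1: Z_in = Z1 + (Z3 || Z2) = 39.1 + j147 Ω = 152.1∠75.1° Ω.
Step 5 — Power factor: PF = cos(φ) = Re(Z)/|Z| = 39.1/152.13 = 0.257.
Step 6 — Type: Im(Z) = 147 ⇒ lagging (phase φ = 75.1°).

PF = 0.257 (lagging, φ = 75.1°)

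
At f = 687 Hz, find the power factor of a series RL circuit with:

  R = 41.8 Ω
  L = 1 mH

Step 1 — Angular frequency: ω = 2π·f = 2π·687 = 4317 rad/s.
Step 2 — Component impedances:
  R: Z = R = 41.8 Ω
  L: Z = jωL = j·4317·0.001 = 0 + j4.317 Ω
Step 3 — Series combination: Z_total = R + L = 41.8 + j4.317 Ω = 42.02∠5.9° Ω.
Step 4 — Power factor: PF = cos(φ) = Re(Z)/|Z| = 41.8/42.022 = 0.9947.
Step 5 — Type: Im(Z) = 4.317 ⇒ lagging (phase φ = 5.9°).

PF = 0.9947 (lagging, φ = 5.9°)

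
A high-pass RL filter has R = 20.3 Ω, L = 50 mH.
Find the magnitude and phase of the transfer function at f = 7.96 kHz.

Step 1 — Angular frequency: ω = 2π·7960 = 5.001e+04 rad/s.
Step 2 — Transfer function: H(jω) = jωL/(R + jωL).
Step 3 — Numerator jωL = j·2501; denominator R + jωL = 20.3 + j2501.
Step 4 — H = 0.9999 + j0.008117.
Step 5 — Magnitude: |H| = 1 (-0.0 dB); phase: φ = 0.5°.

|H| = 1 (-0.0 dB), φ = 0.5°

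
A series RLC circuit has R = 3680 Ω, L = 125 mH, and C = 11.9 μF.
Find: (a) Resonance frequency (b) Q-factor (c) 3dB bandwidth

Step 1 — Resonance: ω₀ = 1/√(LC) = 1/√(0.125·1.19e-05) = 819.9 rad/s.
Step 2 — f₀ = ω₀/(2π) = 130.5 Hz.
Step 3 — Series Q: Q = ω₀L/R = 819.9·0.125/3680 = 0.02785.
Step 4 — Bandwidth: Δω = ω₀/Q = 2.944e+04 rad/s; BW = Δω/(2π) = 4686 Hz.

(a) f₀ = 130.5 Hz  (b) Q = 0.02785  (c) BW = 4686 Hz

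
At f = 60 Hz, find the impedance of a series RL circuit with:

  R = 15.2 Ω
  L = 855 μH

Step 1 — Angular frequency: ω = 2π·f = 2π·60 = 377 rad/s.
Step 2 — Component impedances:
  R: Z = R = 15.2 Ω
  L: Z = jωL = j·377·0.000855 = 0 + j0.3223 Ω
Step 3 — Series combination: Z_total = R + L = 15.2 + j0.3223 Ω = 15.2∠1.2° Ω.

Z = 15.2 + j0.3223 Ω = 15.2∠1.2° Ω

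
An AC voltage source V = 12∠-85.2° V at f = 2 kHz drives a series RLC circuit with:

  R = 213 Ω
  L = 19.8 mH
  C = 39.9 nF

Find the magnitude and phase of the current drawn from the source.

Step 1 — Angular frequency: ω = 2π·f = 2π·2000 = 1.257e+04 rad/s.
Step 2 — Component impedances:
  R: Z = R = 213 Ω
  L: Z = jωL = j·1.257e+04·0.0198 = 0 + j248.8 Ω
  C: Z = 1/(jωC) = -j/(ω·C) = 0 - j1994 Ω
Step 3 — Series combination: Z_total = R + L + C = 213 - j1746 Ω = 1759∠-83.0° Ω.
Step 4 — Source phasor: V = 12∠-85.2° V = 1.004 - j11.96 V.
Step 5 — Ohm's law: I = V / Z_total = (1.004 - j11.96) / (213 - j1746) = 0.006819 - j0.0002568 A.
Step 6 — Convert to polar: |I| = 0.006824 A, ∠I = -2.2°.

I = 0.006824∠-2.2° A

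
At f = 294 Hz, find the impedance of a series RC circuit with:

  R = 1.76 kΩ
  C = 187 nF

Step 1 — Angular frequency: ω = 2π·f = 2π·294 = 1847 rad/s.
Step 2 — Component impedances:
  R: Z = R = 1760 Ω
  C: Z = 1/(jωC) = -j/(ω·C) = 0 - j2895 Ω
Step 3 — Series combination: Z_total = R + C = 1760 - j2895 Ω = 3388∠-58.7° Ω.

Z = 1760 - j2895 Ω = 3388∠-58.7° Ω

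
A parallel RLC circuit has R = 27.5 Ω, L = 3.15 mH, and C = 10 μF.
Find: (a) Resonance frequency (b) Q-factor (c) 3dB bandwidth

Step 1 — Resonance: ω₀ = 1/√(LC) = 1/√(0.00315·1e-05) = 5634 rad/s.
Step 2 — f₀ = ω₀/(2π) = 896.7 Hz.
Step 3 — Parallel Q: Q = R/(ω₀L) = 27.5/(5634·0.00315) = 1.549.
Step 4 — Bandwidth: Δω = ω₀/Q = 3636 rad/s; BW = Δω/(2π) = 578.7 Hz.

(a) f₀ = 896.7 Hz  (b) Q = 1.549  (c) BW = 578.7 Hz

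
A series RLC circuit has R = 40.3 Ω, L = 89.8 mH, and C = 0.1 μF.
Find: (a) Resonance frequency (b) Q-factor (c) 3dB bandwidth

Step 1 — Resonance condition Im(Z)=0 gives ω₀ = 1/√(LC).
Step 2 — ω₀ = 1/√(0.0898·1e-07) = 1.055e+04 rad/s.
Step 3 — f₀ = ω₀/(2π) = 1680 Hz.
Step 4 — Series Q: Q = ω₀L/R = 1.055e+04·0.0898/40.3 = 23.51.
Step 5 — 3dB bandwidth: Δω = ω₀/Q = 448.8 rad/s; BW = Δω/(2π) = 71.42 Hz.

(a) f₀ = 1680 Hz  (b) Q = 23.51  (c) BW = 71.42 Hz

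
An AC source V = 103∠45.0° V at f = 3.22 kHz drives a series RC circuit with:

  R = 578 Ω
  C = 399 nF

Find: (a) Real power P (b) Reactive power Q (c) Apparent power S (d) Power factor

Step 1 — Angular frequency: ω = 2π·f = 2π·3220 = 2.023e+04 rad/s.
Step 2 — Component impedances:
  R: Z = R = 578 Ω
  C: Z = 1/(jωC) = -j/(ω·C) = 0 - j123.9 Ω
Step 3 — Series combination: Z_total = R + C = 578 - j123.9 Ω = 591.1∠-12.1° Ω.
Step 4 — Source phasor: V = 103∠45.0° V = 72.83 + j72.83 V.
Step 5 — Current: I = V / Z = 0.09465 + j0.1463 A = 0.1742∠57.1° A.
Step 6 — Complex power: S = V·I* = 17.55 - j3.761 VA.
Step 7 — Real power: P = Re(S) = 17.55 W.
Step 8 — Reactive power: Q = Im(S) = -3.761 VAR.
Step 9 — Apparent power: |S| = 17.95 VA.
Step 10 — Power factor: PF = P/|S| = 0.9778 (leading).

(a) P = 17.55 W  (b) Q = -3.761 VAR  (c) S = 17.95 VA  (d) PF = 0.9778 (leading)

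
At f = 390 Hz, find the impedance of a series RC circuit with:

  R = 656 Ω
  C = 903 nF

Step 1 — Angular frequency: ω = 2π·f = 2π·390 = 2450 rad/s.
Step 2 — Component impedances:
  R: Z = R = 656 Ω
  C: Z = 1/(jωC) = -j/(ω·C) = 0 - j451.9 Ω
Step 3 — Series combination: Z_total = R + C = 656 - j451.9 Ω = 796.6∠-34.6° Ω.

Z = 656 - j451.9 Ω = 796.6∠-34.6° Ω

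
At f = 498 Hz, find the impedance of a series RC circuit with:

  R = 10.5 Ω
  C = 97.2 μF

Step 1 — Angular frequency: ω = 2π·f = 2π·498 = 3129 rad/s.
Step 2 — Component impedances:
  R: Z = R = 10.5 Ω
  C: Z = 1/(jωC) = -j/(ω·C) = 0 - j3.288 Ω
Step 3 — Series combination: Z_total = R + C = 10.5 - j3.288 Ω = 11∠-17.4° Ω.

Z = 10.5 - j3.288 Ω = 11∠-17.4° Ω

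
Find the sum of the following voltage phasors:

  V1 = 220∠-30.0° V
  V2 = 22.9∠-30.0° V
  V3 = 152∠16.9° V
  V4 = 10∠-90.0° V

Step 1 — Convert each phasor to rectangular form:
  V1 = 220·(cos(-30.0°) + j·sin(-30.0°)) = 190.5 - j110 V
  V2 = 22.9·(cos(-30.0°) + j·sin(-30.0°)) = 19.83 - j11.45 V
  V3 = 152·(cos(16.9°) + j·sin(16.9°)) = 145.4 + j44.19 V
  V4 = 10·(cos(-90.0°) + j·sin(-90.0°)) = 0 - j10 V
Step 2 — Sum components: V_total = 355.8 - j87.26 V.
Step 3 — Convert to polar: |V_total| = 366.3 V, ∠V_total = -13.8°.

V_total = 366.3∠-13.8° V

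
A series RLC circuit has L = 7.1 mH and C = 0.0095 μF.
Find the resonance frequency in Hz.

Step 1 — Resonance condition Im(Z)=0 gives ω₀ = 1/√(LC).
Step 2 — ω₀ = 1/√(0.0071·9.5e-09) = 1.218e+05 rad/s.
Step 3 — f₀ = ω₀/(2π) = 1.938e+04 Hz.

f₀ = 1.938e+04 Hz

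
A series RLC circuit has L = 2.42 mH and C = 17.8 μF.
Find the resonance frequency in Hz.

Step 1 — Resonance condition Im(Z)=0 gives ω₀ = 1/√(LC).
Step 2 — ω₀ = 1/√(0.00242·1.78e-05) = 4818 rad/s.
Step 3 — f₀ = ω₀/(2π) = 766.8 Hz.

f₀ = 766.8 Hz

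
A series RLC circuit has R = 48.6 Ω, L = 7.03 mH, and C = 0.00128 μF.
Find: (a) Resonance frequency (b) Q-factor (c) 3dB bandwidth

Step 1 — Resonance: ω₀ = 1/√(LC) = 1/√(0.00703·1.28e-09) = 3.334e+05 rad/s.
Step 2 — f₀ = ω₀/(2π) = 5.306e+04 Hz.
Step 3 — Series Q: Q = ω₀L/R = 3.334e+05·0.00703/48.6 = 48.22.
Step 4 — Bandwidth: Δω = ω₀/Q = 6913 rad/s; BW = Δω/(2π) = 1100 Hz.

(a) f₀ = 5.306e+04 Hz  (b) Q = 48.22  (c) BW = 1100 Hz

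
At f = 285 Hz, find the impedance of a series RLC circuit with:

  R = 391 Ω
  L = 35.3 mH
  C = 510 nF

Step 1 — Angular frequency: ω = 2π·f = 2π·285 = 1791 rad/s.
Step 2 — Component impedances:
  R: Z = R = 391 Ω
  L: Z = jωL = j·1791·0.0353 = 0 + j63.21 Ω
  C: Z = 1/(jωC) = -j/(ω·C) = 0 - j1095 Ω
Step 3 — Series combination: Z_total = R + L + C = 391 - j1032 Ω = 1103∠-69.2° Ω.

Z = 391 - j1032 Ω = 1103∠-69.2° Ω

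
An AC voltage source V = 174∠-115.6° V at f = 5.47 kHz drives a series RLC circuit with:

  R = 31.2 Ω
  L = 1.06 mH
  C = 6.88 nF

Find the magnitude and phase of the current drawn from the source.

Step 1 — Angular frequency: ω = 2π·f = 2π·5470 = 3.437e+04 rad/s.
Step 2 — Component impedances:
  R: Z = R = 31.2 Ω
  L: Z = jωL = j·3.437e+04·0.00106 = 0 + j36.43 Ω
  C: Z = 1/(jωC) = -j/(ω·C) = 0 - j4229 Ω
Step 3 — Series combination: Z_total = R + L + C = 31.2 - j4193 Ω = 4193∠-89.6° Ω.
Step 4 — Source phasor: V = 174∠-115.6° V = -75.18 - j156.9 V.
Step 5 — Ohm's law: I = V / Z_total = (-75.18 - j156.9) / (31.2 - j4193) = 0.03729 - j0.01821 A.
Step 6 — Convert to polar: |I| = 0.0415 A, ∠I = -26.0°.

I = 0.0415∠-26.0° A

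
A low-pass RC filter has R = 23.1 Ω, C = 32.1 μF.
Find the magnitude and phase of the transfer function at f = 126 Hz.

Step 1 — Angular frequency: ω = 2π·126 = 791.7 rad/s.
Step 2 — Transfer function: H(jω) = 1/(1 + jωRC).
Step 3 — Denominator: 1 + jωRC = 1 + j·791.7·23.1·3.21e-05 = 1 + j0.587.
Step 4 — H = 0.7437 - j0.4366.
Step 5 — Magnitude: |H| = 0.8624 (-1.3 dB); phase: φ = -30.4°.

|H| = 0.8624 (-1.3 dB), φ = -30.4°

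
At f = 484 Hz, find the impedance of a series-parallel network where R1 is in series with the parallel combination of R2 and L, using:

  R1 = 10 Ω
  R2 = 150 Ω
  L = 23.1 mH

Step 1 — Angular frequency: ω = 2π·f = 2π·484 = 3041 rad/s.
Step 2 — Component impedances:
  R1: Z = R = 10 Ω
  R2: Z = R = 150 Ω
  L: Z = jωL = j·3041·0.0231 = 0 + j70.25 Ω
Step 3 — Parallel branch: R2 || L = 1/(1/R2 + 1/L) = 26.98 + j57.61 Ω.
Step 4 — Series with R1: Z_total = R1 + (R2 || L) = 36.98 + j57.61 Ω = 68.46∠57.3° Ω.

Z = 36.98 + j57.61 Ω = 68.46∠57.3° Ω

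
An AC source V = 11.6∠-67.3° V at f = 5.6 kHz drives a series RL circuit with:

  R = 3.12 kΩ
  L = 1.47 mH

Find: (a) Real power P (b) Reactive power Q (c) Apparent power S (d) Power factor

Step 1 — Angular frequency: ω = 2π·f = 2π·5600 = 3.519e+04 rad/s.
Step 2 — Component impedances:
  R: Z = R = 3120 Ω
  L: Z = jωL = j·3.519e+04·0.00147 = 0 + j51.72 Ω
Step 3 — Series combination: Z_total = R + L = 3120 + j51.72 Ω = 3120∠0.9° Ω.
Step 4 — Source phasor: V = 11.6∠-67.3° V = 4.477 - j10.7 V.
Step 5 — Current: I = V / Z = 0.001378 - j0.003453 A = 0.003717∠-68.2° A.
Step 6 — Complex power: S = V·I* = 0.04312 + j0.0007148 VA.
Step 7 — Real power: P = Re(S) = 0.04312 W.
Step 8 — Reactive power: Q = Im(S) = 0.0007148 VAR.
Step 9 — Apparent power: |S| = 0.04312 VA.
Step 10 — Power factor: PF = P/|S| = 0.9999 (lagging).

(a) P = 0.04312 W  (b) Q = 0.0007148 VAR  (c) S = 0.04312 VA  (d) PF = 0.9999 (lagging)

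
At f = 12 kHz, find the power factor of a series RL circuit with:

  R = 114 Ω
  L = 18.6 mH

Step 1 — Angular frequency: ω = 2π·f = 2π·1.2e+04 = 7.54e+04 rad/s.
Step 2 — Component impedances:
  R: Z = R = 114 Ω
  L: Z = jωL = j·7.54e+04·0.0186 = 0 + j1402 Ω
Step 3 — Series combination: Z_total = R + L = 114 + j1402 Ω = 1407∠85.4° Ω.
Step 4 — Power factor: PF = cos(φ) = Re(Z)/|Z| = 114/1407 = 0.08102.
Step 5 — Type: Im(Z) = 1402 ⇒ lagging (phase φ = 85.4°).

PF = 0.08102 (lagging, φ = 85.4°)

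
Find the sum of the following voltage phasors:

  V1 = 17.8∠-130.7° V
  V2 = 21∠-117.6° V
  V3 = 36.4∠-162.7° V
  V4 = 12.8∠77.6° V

Step 1 — Convert each phasor to rectangular form:
  V1 = 17.8·(cos(-130.7°) + j·sin(-130.7°)) = -11.61 - j13.49 V
  V2 = 21·(cos(-117.6°) + j·sin(-117.6°)) = -9.729 - j18.61 V
  V3 = 36.4·(cos(-162.7°) + j·sin(-162.7°)) = -34.75 - j10.82 V
  V4 = 12.8·(cos(77.6°) + j·sin(77.6°)) = 2.749 + j12.5 V
Step 2 — Sum components: V_total = -53.34 - j30.43 V.
Step 3 — Convert to polar: |V_total| = 61.41 V, ∠V_total = -150.3°.

V_total = 61.41∠-150.3° V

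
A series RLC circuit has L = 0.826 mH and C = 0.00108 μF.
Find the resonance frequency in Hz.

Step 1 — Resonance condition Im(Z)=0 gives ω₀ = 1/√(LC).
Step 2 — ω₀ = 1/√(0.000826·1.08e-09) = 1.059e+06 rad/s.
Step 3 — f₀ = ω₀/(2π) = 1.685e+05 Hz.

f₀ = 1.685e+05 Hz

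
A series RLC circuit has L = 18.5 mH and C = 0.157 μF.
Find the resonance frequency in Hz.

Step 1 — Resonance condition Im(Z)=0 gives ω₀ = 1/√(LC).
Step 2 — ω₀ = 1/√(0.0185·1.57e-07) = 1.856e+04 rad/s.
Step 3 — f₀ = ω₀/(2π) = 2953 Hz.

f₀ = 2953 Hz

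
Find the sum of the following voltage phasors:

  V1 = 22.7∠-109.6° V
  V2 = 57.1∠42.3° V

Step 1 — Convert each phasor to rectangular form:
  V1 = 22.7·(cos(-109.6°) + j·sin(-109.6°)) = -7.615 - j21.38 V
  V2 = 57.1·(cos(42.3°) + j·sin(42.3°)) = 42.23 + j38.43 V
Step 2 — Sum components: V_total = 34.62 + j17.04 V.
Step 3 — Convert to polar: |V_total| = 38.59 V, ∠V_total = 26.2°.

V_total = 38.59∠26.2° V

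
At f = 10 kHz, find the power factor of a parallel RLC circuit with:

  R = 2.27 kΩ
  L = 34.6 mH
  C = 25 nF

Step 1 — Angular frequency: ω = 2π·f = 2π·1e+04 = 6.283e+04 rad/s.
Step 2 — Component impedances:
  R: Z = R = 2270 Ω
  L: Z = jωL = j·6.283e+04·0.0346 = 0 + j2174 Ω
  C: Z = 1/(jωC) = -j/(ω·C) = 0 - j636.6 Ω
Step 3 — Parallel combination: 1/Z_total = 1/R + 1/L + 1/C; Z_total = 308.5 - j777.9 Ω = 836.8∠-68.4° Ω.
Step 4 — Power factor: PF = cos(φ) = Re(Z)/|Z| = 308.5/836.8 = 0.3687.
Step 5 — Type: Im(Z) = -777.9 ⇒ leading (phase φ = -68.4°).

PF = 0.3687 (leading, φ = -68.4°)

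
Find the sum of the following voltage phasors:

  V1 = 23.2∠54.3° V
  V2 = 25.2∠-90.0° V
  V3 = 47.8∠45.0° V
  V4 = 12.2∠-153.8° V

Step 1 — Convert each phasor to rectangular form:
  V1 = 23.2·(cos(54.3°) + j·sin(54.3°)) = 13.54 + j18.84 V
  V2 = 25.2·(cos(-90.0°) + j·sin(-90.0°)) = 0 - j25.2 V
  V3 = 47.8·(cos(45.0°) + j·sin(45.0°)) = 33.8 + j33.8 V
  V4 = 12.2·(cos(-153.8°) + j·sin(-153.8°)) = -10.95 - j5.386 V
Step 2 — Sum components: V_total = 36.39 + j22.05 V.
Step 3 — Convert to polar: |V_total| = 42.55 V, ∠V_total = 31.2°.

V_total = 42.55∠31.2° V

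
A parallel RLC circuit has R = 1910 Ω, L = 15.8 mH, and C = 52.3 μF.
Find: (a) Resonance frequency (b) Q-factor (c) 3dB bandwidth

Step 1 — Resonance: ω₀ = 1/√(LC) = 1/√(0.0158·5.23e-05) = 1100 rad/s.
Step 2 — f₀ = ω₀/(2π) = 175.1 Hz.
Step 3 — Parallel Q: Q = R/(ω₀L) = 1910/(1100·0.0158) = 109.9.
Step 4 — Bandwidth: Δω = ω₀/Q = 10.01 rad/s; BW = Δω/(2π) = 1.593 Hz.

(a) f₀ = 175.1 Hz  (b) Q = 109.9  (c) BW = 1.593 Hz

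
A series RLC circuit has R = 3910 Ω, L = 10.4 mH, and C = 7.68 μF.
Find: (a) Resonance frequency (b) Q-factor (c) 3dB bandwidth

Step 1 — Resonance condition Im(Z)=0 gives ω₀ = 1/√(LC).
Step 2 — ω₀ = 1/√(0.0104·7.68e-06) = 3538 rad/s.
Step 3 — f₀ = ω₀/(2π) = 563.1 Hz.
Step 4 — Series Q: Q = ω₀L/R = 3538·0.0104/3910 = 0.009412.
Step 5 — 3dB bandwidth: Δω = ω₀/Q = 3.76e+05 rad/s; BW = Δω/(2π) = 5.984e+04 Hz.

(a) f₀ = 563.1 Hz  (b) Q = 0.009412  (c) BW = 5.984e+04 Hz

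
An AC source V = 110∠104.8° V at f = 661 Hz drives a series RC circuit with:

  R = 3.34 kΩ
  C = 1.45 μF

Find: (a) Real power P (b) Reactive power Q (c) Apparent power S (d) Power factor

Step 1 — Angular frequency: ω = 2π·f = 2π·661 = 4153 rad/s.
Step 2 — Component impedances:
  R: Z = R = 3340 Ω
  C: Z = 1/(jωC) = -j/(ω·C) = 0 - j166.1 Ω
Step 3 — Series combination: Z_total = R + C = 3340 - j166.1 Ω = 3344∠-2.8° Ω.
Step 4 — Source phasor: V = 110∠104.8° V = -28.1 + j106.4 V.
Step 5 — Current: I = V / Z = -0.009971 + j0.03135 A = 0.03289∠107.6° A.
Step 6 — Complex power: S = V·I* = 3.614 - j0.1797 VA.
Step 7 — Real power: P = Re(S) = 3.614 W.
Step 8 — Reactive power: Q = Im(S) = -0.1797 VAR.
Step 9 — Apparent power: |S| = 3.618 VA.
Step 10 — Power factor: PF = P/|S| = 0.9988 (leading).

(a) P = 3.614 W  (b) Q = -0.1797 VAR  (c) S = 3.618 VA  (d) PF = 0.9988 (leading)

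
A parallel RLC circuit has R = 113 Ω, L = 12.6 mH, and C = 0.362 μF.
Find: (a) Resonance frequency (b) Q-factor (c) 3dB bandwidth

Step 1 — Resonance: ω₀ = 1/√(LC) = 1/√(0.0126·3.62e-07) = 1.481e+04 rad/s.
Step 2 — f₀ = ω₀/(2π) = 2357 Hz.
Step 3 — Parallel Q: Q = R/(ω₀L) = 113/(1.481e+04·0.0126) = 0.6057.
Step 4 — Bandwidth: Δω = ω₀/Q = 2.445e+04 rad/s; BW = Δω/(2π) = 3891 Hz.

(a) f₀ = 2357 Hz  (b) Q = 0.6057  (c) BW = 3891 Hz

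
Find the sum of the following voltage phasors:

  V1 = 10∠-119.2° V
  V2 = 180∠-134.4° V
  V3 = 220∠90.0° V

Step 1 — Convert each phasor to rectangular form:
  V1 = 10·(cos(-119.2°) + j·sin(-119.2°)) = -4.879 - j8.729 V
  V2 = 180·(cos(-134.4°) + j·sin(-134.4°)) = -125.9 - j128.6 V
  V3 = 220·(cos(90.0°) + j·sin(90.0°)) = 0 + j220 V
Step 2 — Sum components: V_total = -130.8 + j82.67 V.
Step 3 — Convert to polar: |V_total| = 154.7 V, ∠V_total = 147.7°.

V_total = 154.7∠147.7° V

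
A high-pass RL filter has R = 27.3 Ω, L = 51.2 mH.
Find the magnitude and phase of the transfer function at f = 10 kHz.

Step 1 — Angular frequency: ω = 2π·1e+04 = 6.283e+04 rad/s.
Step 2 — Transfer function: H(jω) = jωL/(R + jωL).
Step 3 — Numerator jωL = j·3217; denominator R + jωL = 27.3 + j3217.
Step 4 — H = 0.9999 + j0.008486.
Step 5 — Magnitude: |H| = 1 (-0.0 dB); phase: φ = 0.5°.

|H| = 1 (-0.0 dB), φ = 0.5°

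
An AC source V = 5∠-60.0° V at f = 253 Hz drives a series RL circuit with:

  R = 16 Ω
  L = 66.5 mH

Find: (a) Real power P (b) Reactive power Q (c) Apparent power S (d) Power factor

Step 1 — Angular frequency: ω = 2π·f = 2π·253 = 1590 rad/s.
Step 2 — Component impedances:
  R: Z = R = 16 Ω
  L: Z = jωL = j·1590·0.0665 = 0 + j105.7 Ω
Step 3 — Series combination: Z_total = R + L = 16 + j105.7 Ω = 106.9∠81.4° Ω.
Step 4 — Source phasor: V = 5∠-60.0° V = 2.5 - j4.33 V.
Step 5 — Current: I = V / Z = -0.03655 - j0.02918 A = 0.04677∠-141.4° A.
Step 6 — Complex power: S = V·I* = 0.03499 + j0.2312 VA.
Step 7 — Real power: P = Re(S) = 0.03499 W.
Step 8 — Reactive power: Q = Im(S) = 0.2312 VAR.
Step 9 — Apparent power: |S| = 0.2338 VA.
Step 10 — Power factor: PF = P/|S| = 0.1497 (lagging).

(a) P = 0.03499 W  (b) Q = 0.2312 VAR  (c) S = 0.2338 VA  (d) PF = 0.1497 (lagging)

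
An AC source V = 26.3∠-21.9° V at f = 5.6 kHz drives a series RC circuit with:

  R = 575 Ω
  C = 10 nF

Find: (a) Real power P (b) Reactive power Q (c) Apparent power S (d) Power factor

Step 1 — Angular frequency: ω = 2π·f = 2π·5600 = 3.519e+04 rad/s.
Step 2 — Component impedances:
  R: Z = R = 575 Ω
  C: Z = 1/(jωC) = -j/(ω·C) = 0 - j2842 Ω
Step 3 — Series combination: Z_total = R + C = 575 - j2842 Ω = 2900∠-78.6° Ω.
Step 4 — Source phasor: V = 26.3∠-21.9° V = 24.4 - j9.81 V.
Step 5 — Current: I = V / Z = 0.004985 + j0.007578 A = 0.00907∠56.7° A.
Step 6 — Complex power: S = V·I* = 0.0473 - j0.2338 VA.
Step 7 — Real power: P = Re(S) = 0.0473 W.
Step 8 — Reactive power: Q = Im(S) = -0.2338 VAR.
Step 9 — Apparent power: |S| = 0.2385 VA.
Step 10 — Power factor: PF = P/|S| = 0.1983 (leading).

(a) P = 0.0473 W  (b) Q = -0.2338 VAR  (c) S = 0.2385 VA  (d) PF = 0.1983 (leading)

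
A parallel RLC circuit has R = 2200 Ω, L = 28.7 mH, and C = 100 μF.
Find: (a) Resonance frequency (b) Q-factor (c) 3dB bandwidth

Step 1 — Resonance: ω₀ = 1/√(LC) = 1/√(0.0287·0.0001) = 590.3 rad/s.
Step 2 — f₀ = ω₀/(2π) = 93.95 Hz.
Step 3 — Parallel Q: Q = R/(ω₀L) = 2200/(590.3·0.0287) = 129.9.
Step 4 — Bandwidth: Δω = ω₀/Q = 4.545 rad/s; BW = Δω/(2π) = 0.7234 Hz.

(a) f₀ = 93.95 Hz  (b) Q = 129.9  (c) BW = 0.7234 Hz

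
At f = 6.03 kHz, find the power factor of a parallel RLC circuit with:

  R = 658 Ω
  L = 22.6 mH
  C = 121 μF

Step 1 — Angular frequency: ω = 2π·f = 2π·6030 = 3.789e+04 rad/s.
Step 2 — Component impedances:
  R: Z = R = 658 Ω
  L: Z = jωL = j·3.789e+04·0.0226 = 0 + j856.3 Ω
  C: Z = 1/(jωC) = -j/(ω·C) = 0 - j0.2181 Ω
Step 3 — Parallel combination: 1/Z_total = 1/R + 1/L + 1/C; Z_total = 7.235e-05 - j0.2182 Ω = 0.2182∠-90.0° Ω.
Step 4 — Power factor: PF = cos(φ) = Re(Z)/|Z| = 7.235e-05/0.2182 = 0.0003316.
Step 5 — Type: Im(Z) = -0.2182 ⇒ leading (phase φ = -90.0°).

PF = 0.0003316 (leading, φ = -90.0°)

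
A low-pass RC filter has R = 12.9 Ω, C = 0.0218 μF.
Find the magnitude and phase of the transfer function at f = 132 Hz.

Step 1 — Angular frequency: ω = 2π·132 = 829.4 rad/s.
Step 2 — Transfer function: H(jω) = 1/(1 + jωRC).
Step 3 — Denominator: 1 + jωRC = 1 + j·829.4·12.9·2.18e-08 = 1 + j0.0002332.
Step 4 — H = 1 - j0.0002332.
Step 5 — Magnitude: |H| = 1 (-0.0 dB); phase: φ = -0.0°.

|H| = 1 (-0.0 dB), φ = -0.0°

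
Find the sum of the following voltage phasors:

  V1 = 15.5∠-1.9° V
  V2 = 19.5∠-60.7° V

Step 1 — Convert each phasor to rectangular form:
  V1 = 15.5·(cos(-1.9°) + j·sin(-1.9°)) = 15.49 - j0.5139 V
  V2 = 19.5·(cos(-60.7°) + j·sin(-60.7°)) = 9.543 - j17.01 V
Step 2 — Sum components: V_total = 25.03 - j17.52 V.
Step 3 — Convert to polar: |V_total| = 30.56 V, ∠V_total = -35.0°.

V_total = 30.56∠-35.0° V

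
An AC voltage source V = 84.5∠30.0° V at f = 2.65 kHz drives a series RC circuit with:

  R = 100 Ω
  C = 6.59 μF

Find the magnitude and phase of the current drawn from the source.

Step 1 — Angular frequency: ω = 2π·f = 2π·2650 = 1.665e+04 rad/s.
Step 2 — Component impedances:
  R: Z = R = 100 Ω
  C: Z = 1/(jωC) = -j/(ω·C) = 0 - j9.114 Ω
Step 3 — Series combination: Z_total = R + C = 100 - j9.114 Ω = 100.4∠-5.2° Ω.
Step 4 — Source phasor: V = 84.5∠30.0° V = 73.18 + j42.25 V.
Step 5 — Ohm's law: I = V / Z_total = (73.18 + j42.25) / (100 - j9.114) = 0.6876 + j0.4852 A.
Step 6 — Convert to polar: |I| = 0.8415 A, ∠I = 35.2°.

I = 0.8415∠35.2° A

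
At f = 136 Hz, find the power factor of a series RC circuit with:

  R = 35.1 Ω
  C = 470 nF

Step 1 — Angular frequency: ω = 2π·f = 2π·136 = 854.5 rad/s.
Step 2 — Component impedances:
  R: Z = R = 35.1 Ω
  C: Z = 1/(jωC) = -j/(ω·C) = 0 - j2490 Ω
Step 3 — Series combination: Z_total = R + C = 35.1 - j2490 Ω = 2490∠-89.2° Ω.
Step 4 — Power factor: PF = cos(φ) = Re(Z)/|Z| = 35.1/2490 = 0.0141.
Step 5 — Type: Im(Z) = -2490 ⇒ leading (phase φ = -89.2°).

PF = 0.0141 (leading, φ = -89.2°)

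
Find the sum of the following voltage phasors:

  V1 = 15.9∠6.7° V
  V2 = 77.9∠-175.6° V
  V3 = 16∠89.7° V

Step 1 — Convert each phasor to rectangular form:
  V1 = 15.9·(cos(6.7°) + j·sin(6.7°)) = 15.79 + j1.855 V
  V2 = 77.9·(cos(-175.6°) + j·sin(-175.6°)) = -77.67 - j5.976 V
  V3 = 16·(cos(89.7°) + j·sin(89.7°)) = 0.08378 + j16 V
Step 2 — Sum components: V_total = -61.8 + j11.88 V.
Step 3 — Convert to polar: |V_total| = 62.93 V, ∠V_total = 169.1°.

V_total = 62.93∠169.1° V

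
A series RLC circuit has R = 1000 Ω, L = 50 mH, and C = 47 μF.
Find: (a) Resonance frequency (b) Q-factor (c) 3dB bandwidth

Step 1 — Resonance condition Im(Z)=0 gives ω₀ = 1/√(LC).
Step 2 — ω₀ = 1/√(0.05·4.7e-05) = 652.3 rad/s.
Step 3 — f₀ = ω₀/(2π) = 103.8 Hz.
Step 4 — Series Q: Q = ω₀L/R = 652.3·0.05/1000 = 0.03262.
Step 5 — 3dB bandwidth: Δω = ω₀/Q = 2e+04 rad/s; BW = Δω/(2π) = 3183 Hz.

(a) f₀ = 103.8 Hz  (b) Q = 0.03262  (c) BW = 3183 Hz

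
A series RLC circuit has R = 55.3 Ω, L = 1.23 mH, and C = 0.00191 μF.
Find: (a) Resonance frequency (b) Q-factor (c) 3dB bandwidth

Step 1 — Resonance: ω₀ = 1/√(LC) = 1/√(0.00123·1.91e-09) = 6.524e+05 rad/s.
Step 2 — f₀ = ω₀/(2π) = 1.038e+05 Hz.
Step 3 — Series Q: Q = ω₀L/R = 6.524e+05·0.00123/55.3 = 14.51.
Step 4 — Bandwidth: Δω = ω₀/Q = 4.496e+04 rad/s; BW = Δω/(2π) = 7156 Hz.

(a) f₀ = 1.038e+05 Hz  (b) Q = 14.51  (c) BW = 7156 Hz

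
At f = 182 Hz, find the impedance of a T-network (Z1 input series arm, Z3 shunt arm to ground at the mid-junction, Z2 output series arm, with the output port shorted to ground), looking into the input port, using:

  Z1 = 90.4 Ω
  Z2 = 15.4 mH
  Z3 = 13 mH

Step 1 — Angular frequency: ω = 2π·f = 2π·182 = 1144 rad/s.
Step 2 — Component impedances:
  Z1: Z = R = 90.4 Ω
  Z2: Z = jωL = j·1144·0.0154 = 0 + j17.61 Ω
  Z3: Z = jωL = j·1144·0.013 = 0 + j14.87 Ω
Step 3 — With the output port shorted to ground, the output series arm Z2 runs from the junction to ground; the shunt arm Z3 also runs from the junction to ground. They appear in parallel: Z3 || Z2 = 0 + j8.061 Ω.
Step 4 — Series with input arm Z1: Z_in = Z1 + (Z3 || Z2) = 90.4 + j8.061 Ω = 90.76∠5.1° Ω.

Z = 90.4 + j8.061 Ω = 90.76∠5.1° Ω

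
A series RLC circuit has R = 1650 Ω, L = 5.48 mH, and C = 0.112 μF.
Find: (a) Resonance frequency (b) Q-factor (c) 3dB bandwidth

Step 1 — Resonance: ω₀ = 1/√(LC) = 1/√(0.00548·1.12e-07) = 4.036e+04 rad/s.
Step 2 — f₀ = ω₀/(2π) = 6424 Hz.
Step 3 — Series Q: Q = ω₀L/R = 4.036e+04·0.00548/1650 = 0.1341.
Step 4 — Bandwidth: Δω = ω₀/Q = 3.011e+05 rad/s; BW = Δω/(2π) = 4.792e+04 Hz.

(a) f₀ = 6424 Hz  (b) Q = 0.1341  (c) BW = 4.792e+04 Hz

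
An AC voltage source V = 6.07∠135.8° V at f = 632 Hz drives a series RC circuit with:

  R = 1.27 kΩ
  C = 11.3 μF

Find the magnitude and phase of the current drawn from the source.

Step 1 — Angular frequency: ω = 2π·f = 2π·632 = 3971 rad/s.
Step 2 — Component impedances:
  R: Z = R = 1270 Ω
  C: Z = 1/(jωC) = -j/(ω·C) = 0 - j22.29 Ω
Step 3 — Series combination: Z_total = R + C = 1270 - j22.29 Ω = 1270∠-1.0° Ω.
Step 4 — Source phasor: V = 6.07∠135.8° V = -4.352 + j4.232 V.
Step 5 — Ohm's law: I = V / Z_total = (-4.352 + j4.232) / (1270 - j22.29) = -0.003484 + j0.003271 A.
Step 6 — Convert to polar: |I| = 0.004779 A, ∠I = 136.8°.

I = 0.004779∠136.8° A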